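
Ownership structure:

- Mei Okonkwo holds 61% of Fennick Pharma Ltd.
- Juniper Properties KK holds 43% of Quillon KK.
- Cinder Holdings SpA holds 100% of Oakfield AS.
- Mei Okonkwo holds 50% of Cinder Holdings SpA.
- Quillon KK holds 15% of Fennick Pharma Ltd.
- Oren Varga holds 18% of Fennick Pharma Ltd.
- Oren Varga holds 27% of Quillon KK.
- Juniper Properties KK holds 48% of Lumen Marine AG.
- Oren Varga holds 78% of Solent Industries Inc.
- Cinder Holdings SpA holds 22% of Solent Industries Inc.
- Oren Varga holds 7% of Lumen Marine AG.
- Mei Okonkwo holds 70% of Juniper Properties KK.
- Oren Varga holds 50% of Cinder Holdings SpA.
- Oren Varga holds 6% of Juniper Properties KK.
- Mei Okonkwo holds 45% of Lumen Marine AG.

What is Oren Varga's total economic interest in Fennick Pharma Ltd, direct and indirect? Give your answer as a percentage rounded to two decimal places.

Oren reaches Fennick along 3 paths.
Via Juniper → Quillon: 6% × 43% × 15% = 0.387%.
Via Quillon: 27% × 15% = 4.05%.
Direct stake: 18% = 18%.
Total: 0.387% + 4.05% + 18% = 22.437%.
Rounded: 22.44%.

22.44%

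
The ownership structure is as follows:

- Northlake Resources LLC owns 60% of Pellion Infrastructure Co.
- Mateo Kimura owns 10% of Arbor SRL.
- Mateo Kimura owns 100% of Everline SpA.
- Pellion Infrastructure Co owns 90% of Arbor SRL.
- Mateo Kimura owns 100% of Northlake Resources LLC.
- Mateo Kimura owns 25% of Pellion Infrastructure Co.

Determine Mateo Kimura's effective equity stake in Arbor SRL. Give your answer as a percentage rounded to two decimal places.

86.50%

Mateo reaches Arbor along 3 paths.
Via Pellion: 25% × 90% = 22.5%.
Via Northlake → Pellion: 100% × 60% × 90% = 54%.
Direct stake: 10% = 10%.
Total: 22.5% + 54% + 10% = 86.5%.
Rounded: 86.50%.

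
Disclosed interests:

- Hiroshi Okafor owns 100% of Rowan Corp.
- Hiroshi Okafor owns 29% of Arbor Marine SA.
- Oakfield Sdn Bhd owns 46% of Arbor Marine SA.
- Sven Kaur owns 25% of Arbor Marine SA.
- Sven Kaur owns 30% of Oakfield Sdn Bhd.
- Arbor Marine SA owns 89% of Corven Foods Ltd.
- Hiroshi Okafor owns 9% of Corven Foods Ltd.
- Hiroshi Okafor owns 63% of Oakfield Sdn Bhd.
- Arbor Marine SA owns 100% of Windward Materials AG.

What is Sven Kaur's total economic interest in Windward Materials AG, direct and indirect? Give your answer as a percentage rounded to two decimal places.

Sven reaches Windward along 2 paths.
Via Arbor: 25% × 100% = 25%.
Via Oakfield → Arbor: 30% × 46% × 100% = 13.8%.
Total: 25% + 13.8% = 38.8%.
Rounded: 38.80%.

38.80%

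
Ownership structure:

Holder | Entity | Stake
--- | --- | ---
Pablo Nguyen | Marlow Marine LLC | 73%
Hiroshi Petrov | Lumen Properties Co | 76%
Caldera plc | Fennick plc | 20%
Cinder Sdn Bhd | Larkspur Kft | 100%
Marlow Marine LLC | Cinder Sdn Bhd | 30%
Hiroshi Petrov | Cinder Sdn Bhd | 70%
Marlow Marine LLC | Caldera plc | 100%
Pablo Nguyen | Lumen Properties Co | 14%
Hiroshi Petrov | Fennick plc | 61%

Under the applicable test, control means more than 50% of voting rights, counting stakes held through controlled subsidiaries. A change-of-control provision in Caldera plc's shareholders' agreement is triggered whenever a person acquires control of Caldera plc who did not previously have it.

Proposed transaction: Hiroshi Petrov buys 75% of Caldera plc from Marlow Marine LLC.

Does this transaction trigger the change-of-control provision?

Yes

The purchase adds only to Hiroshi's holdings (Marlow's stake shrinks), so Hiroshi is the only person who could newly come to control Caldera.
Hiroshi holds 76% of Lumen, so Hiroshi controls Lumen.
Hiroshi holds 70% of Cinder, so Hiroshi controls Cinder.
Cinder holds 100% of Larkspur, so Hiroshi controls Larkspur.
Hiroshi holds 61% of Fennick, so Hiroshi controls Fennick.
Neither Hiroshi nor any entity Hiroshi controls holds any voting interest in Caldera.
So before the transaction, Hiroshi does not control Caldera.
After the purchase, Hiroshi holds 75% of Caldera directly, and Marlow's stake falls to 25%.
Hiroshi holds 75% of Caldera, so Hiroshi controls Caldera.
Hiroshi did not control Caldera before and does after, so the clause is triggered.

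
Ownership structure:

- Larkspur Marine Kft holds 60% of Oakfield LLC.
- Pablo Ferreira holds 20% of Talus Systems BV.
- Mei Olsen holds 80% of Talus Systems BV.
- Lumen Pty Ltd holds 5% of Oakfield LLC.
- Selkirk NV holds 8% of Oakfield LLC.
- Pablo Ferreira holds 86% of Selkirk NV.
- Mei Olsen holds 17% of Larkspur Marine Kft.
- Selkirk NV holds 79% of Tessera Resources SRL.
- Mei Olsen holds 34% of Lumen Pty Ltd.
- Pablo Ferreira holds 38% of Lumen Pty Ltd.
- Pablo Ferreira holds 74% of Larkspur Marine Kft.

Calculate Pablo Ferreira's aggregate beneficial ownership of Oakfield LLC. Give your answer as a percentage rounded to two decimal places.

Pablo reaches Oakfield along 3 paths.
Via Larkspur: 74% × 60% = 44.4%.
Via Lumen: 38% × 5% = 1.9%.
Via Selkirk: 86% × 8% = 6.88%.
Total: 44.4% + 1.9% + 6.88% = 53.18%.

53.18%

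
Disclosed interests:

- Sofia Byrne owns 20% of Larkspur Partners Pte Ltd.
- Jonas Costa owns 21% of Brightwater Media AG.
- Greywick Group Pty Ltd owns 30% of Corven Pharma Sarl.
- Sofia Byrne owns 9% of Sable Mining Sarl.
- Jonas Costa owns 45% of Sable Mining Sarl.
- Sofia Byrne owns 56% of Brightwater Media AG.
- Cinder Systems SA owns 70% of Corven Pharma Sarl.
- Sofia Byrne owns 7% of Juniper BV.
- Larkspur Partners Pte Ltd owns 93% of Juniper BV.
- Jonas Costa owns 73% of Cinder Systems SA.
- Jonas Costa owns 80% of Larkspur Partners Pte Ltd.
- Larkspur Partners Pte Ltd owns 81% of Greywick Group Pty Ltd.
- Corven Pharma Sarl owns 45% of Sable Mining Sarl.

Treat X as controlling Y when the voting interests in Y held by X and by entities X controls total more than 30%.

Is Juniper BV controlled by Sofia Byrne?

Sofia holds 56% of Brightwater, so Sofia controls Brightwater.
In Juniper, Sofia's side holds only 7%, not > 30%.
So Sofia does not control Juniper.

No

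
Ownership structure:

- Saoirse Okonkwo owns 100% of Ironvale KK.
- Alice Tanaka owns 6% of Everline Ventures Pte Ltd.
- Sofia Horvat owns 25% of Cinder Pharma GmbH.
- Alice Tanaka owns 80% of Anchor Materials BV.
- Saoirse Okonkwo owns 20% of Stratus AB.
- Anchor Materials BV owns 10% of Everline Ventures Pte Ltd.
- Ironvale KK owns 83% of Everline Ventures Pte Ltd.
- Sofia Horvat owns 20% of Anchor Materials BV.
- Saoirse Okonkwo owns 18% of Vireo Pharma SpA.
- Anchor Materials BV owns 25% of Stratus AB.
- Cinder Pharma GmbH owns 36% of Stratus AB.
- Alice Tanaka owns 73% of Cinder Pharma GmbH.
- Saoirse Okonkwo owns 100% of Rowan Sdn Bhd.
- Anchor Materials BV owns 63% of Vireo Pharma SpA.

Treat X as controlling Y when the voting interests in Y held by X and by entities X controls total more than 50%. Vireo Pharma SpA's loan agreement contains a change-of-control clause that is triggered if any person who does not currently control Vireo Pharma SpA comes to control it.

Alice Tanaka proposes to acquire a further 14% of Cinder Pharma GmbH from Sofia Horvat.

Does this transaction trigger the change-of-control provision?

No

The purchase adds only to Alice's holdings (Sofia's stake shrinks), so Alice is the only person who could newly come to control Vireo.
Alice holds 80% of Anchor, so Alice controls Anchor.
Anchor holds 63% of Vireo, so Alice controls Vireo.
So Alice already controls Vireo before the transaction.
After the purchase, Alice's direct stake in Cinder rises to 73% + 14% = 87%, and Sofia's stake falls to 11%.
Alice controlled Vireo already, so this is not a new person acquiring control; every other person's position is unchanged or reduced.
No new person acquires control, so the clause is not triggered.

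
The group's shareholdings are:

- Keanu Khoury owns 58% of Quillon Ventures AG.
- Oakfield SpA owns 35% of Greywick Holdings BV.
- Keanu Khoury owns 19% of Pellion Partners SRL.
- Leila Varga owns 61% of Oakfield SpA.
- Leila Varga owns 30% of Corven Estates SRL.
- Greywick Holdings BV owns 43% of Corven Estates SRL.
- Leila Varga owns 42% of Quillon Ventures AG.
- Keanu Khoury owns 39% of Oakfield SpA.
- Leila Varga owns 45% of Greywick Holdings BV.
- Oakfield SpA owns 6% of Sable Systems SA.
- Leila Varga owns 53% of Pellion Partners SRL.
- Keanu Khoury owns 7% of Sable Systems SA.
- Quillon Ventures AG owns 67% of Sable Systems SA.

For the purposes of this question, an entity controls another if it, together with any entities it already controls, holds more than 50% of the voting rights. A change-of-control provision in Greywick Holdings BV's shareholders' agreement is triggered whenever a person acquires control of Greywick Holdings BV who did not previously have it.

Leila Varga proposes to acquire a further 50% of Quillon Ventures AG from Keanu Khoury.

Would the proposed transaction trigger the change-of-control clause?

No

The purchase adds only to Leila's holdings (Keanu's stake shrinks), so Leila is the only person who could newly come to control Greywick.
Leila holds 61% of Oakfield, so Leila controls Oakfield.
Oakfield and Leila together hold 35% + 45% = 80% of Greywick, so Leila controls Greywick.
So Leila already controls Greywick before the transaction.
After the purchase, Leila's direct stake in Quillon rises to 42% + 50% = 92%, and Keanu's stake falls to 8%.
Leila controlled Greywick already, so this is not a new person acquiring control; every other person's position is unchanged or reduced.
No new person acquires control, so the clause is not triggered.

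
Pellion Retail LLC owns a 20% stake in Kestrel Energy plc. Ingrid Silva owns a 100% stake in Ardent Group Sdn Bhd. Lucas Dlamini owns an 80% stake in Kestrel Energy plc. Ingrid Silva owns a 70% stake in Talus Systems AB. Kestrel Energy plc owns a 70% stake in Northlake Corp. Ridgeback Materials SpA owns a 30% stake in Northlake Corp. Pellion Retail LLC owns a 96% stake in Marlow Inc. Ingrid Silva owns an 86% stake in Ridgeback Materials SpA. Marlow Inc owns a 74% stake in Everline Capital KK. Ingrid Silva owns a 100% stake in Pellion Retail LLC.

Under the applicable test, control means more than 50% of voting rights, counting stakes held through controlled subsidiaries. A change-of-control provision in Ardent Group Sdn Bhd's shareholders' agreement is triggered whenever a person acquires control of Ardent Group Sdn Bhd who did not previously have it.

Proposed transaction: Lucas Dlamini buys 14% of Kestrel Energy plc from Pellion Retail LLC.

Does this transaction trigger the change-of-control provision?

No

The purchase adds only to Lucas's holdings (Pellion's stake shrinks), so Lucas is the only person who could newly come to control Ardent.
Lucas holds 80% of Kestrel, so Lucas controls Kestrel.
Kestrel holds 70% of Northlake, so Lucas controls Northlake.
Neither Lucas nor any entity Lucas controls holds any voting interest in Ardent.
So before the transaction, Lucas does not control Ardent.
After the purchase, Lucas's direct stake in Kestrel rises to 80% + 14% = 94%, and Pellion's stake falls to 6%.
Lucas holds 94% of Kestrel, so Lucas controls Kestrel.
After the transaction, neither Lucas nor any entity Lucas controls holds a voting interest in Ardent, so Lucas still does not control it.
No new person acquires control, so the clause is not triggered.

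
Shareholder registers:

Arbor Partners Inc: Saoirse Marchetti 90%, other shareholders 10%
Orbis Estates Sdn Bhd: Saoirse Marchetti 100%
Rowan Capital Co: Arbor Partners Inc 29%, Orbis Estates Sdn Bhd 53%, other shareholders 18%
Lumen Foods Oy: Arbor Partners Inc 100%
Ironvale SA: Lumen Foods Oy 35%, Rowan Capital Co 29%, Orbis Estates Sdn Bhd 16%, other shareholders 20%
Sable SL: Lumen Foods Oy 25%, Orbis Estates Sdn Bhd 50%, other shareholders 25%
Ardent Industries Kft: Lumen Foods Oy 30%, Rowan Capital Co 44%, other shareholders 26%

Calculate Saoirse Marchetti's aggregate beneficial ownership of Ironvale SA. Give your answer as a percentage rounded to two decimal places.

70.44%

Saoirse reaches Ironvale along 4 paths.
Via Arbor → Lumen: 90% × 100% × 35% = 31.5%.
Via Arbor → Rowan: 90% × 29% × 29% = 7.569%.
Via Orbis → Rowan: 100% × 53% × 29% = 15.37%.
Via Orbis: 100% × 16% = 16%.
Total: 31.5% + 7.569% + 15.37% + 16% = 70.439%.
Rounded: 70.44%.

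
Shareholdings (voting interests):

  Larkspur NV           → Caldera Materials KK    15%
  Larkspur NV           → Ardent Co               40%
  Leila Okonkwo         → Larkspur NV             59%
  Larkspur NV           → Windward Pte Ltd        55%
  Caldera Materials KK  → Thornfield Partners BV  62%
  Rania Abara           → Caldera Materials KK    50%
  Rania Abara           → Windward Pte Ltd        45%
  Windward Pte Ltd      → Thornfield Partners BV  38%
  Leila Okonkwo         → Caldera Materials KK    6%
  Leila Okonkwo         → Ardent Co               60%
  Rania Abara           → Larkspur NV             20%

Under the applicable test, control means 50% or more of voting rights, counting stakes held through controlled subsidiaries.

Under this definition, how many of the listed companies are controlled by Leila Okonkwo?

3

Leila holds 59% of Larkspur, so Leila controls Larkspur.
Larkspur holds 55% of Windward, so Leila controls Windward.
Leila and Larkspur together hold 60% + 40% = 100% of Ardent, so Leila controls Ardent.
No other company's threshold is met.
Leila controls 3 companies.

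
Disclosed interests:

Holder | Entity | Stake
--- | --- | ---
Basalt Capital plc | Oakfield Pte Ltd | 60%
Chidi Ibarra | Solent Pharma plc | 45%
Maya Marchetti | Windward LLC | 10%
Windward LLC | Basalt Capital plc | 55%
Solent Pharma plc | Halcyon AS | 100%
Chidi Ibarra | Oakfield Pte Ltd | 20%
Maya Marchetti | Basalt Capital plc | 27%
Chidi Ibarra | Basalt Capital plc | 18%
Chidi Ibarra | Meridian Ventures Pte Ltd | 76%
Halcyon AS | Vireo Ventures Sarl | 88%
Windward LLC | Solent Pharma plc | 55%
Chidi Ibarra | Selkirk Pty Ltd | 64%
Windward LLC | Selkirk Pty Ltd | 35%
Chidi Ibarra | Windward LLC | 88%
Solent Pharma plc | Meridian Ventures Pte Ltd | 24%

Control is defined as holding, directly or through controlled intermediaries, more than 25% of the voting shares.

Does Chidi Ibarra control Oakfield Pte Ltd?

Yes

Chidi holds 88% of Windward, so Chidi controls Windward.
Windward and Chidi together hold 55% + 18% = 73% of Basalt, so Chidi controls Basalt.
Basalt and Chidi together hold 60% + 20% = 80% of Oakfield, so Chidi controls Oakfield.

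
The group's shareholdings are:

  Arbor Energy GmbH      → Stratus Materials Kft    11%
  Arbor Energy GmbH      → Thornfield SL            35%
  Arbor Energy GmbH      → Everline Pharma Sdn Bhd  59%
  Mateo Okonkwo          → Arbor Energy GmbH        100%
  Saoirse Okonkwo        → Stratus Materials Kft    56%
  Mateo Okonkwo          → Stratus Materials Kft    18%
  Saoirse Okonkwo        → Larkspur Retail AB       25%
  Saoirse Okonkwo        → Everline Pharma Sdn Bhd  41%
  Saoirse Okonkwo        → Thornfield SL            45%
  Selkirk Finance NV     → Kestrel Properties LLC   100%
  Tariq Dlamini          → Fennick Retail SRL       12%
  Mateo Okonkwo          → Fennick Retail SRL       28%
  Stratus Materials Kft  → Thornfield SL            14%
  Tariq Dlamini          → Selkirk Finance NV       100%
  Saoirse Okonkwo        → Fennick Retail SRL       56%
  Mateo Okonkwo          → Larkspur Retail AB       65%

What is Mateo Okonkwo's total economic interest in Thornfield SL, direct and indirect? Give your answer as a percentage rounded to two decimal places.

39.06%

Mateo reaches Thornfield along 3 paths.
Via Arbor: 100% × 35% = 35%.
Via Stratus: 18% × 14% = 2.52%.
Via Arbor → Stratus: 100% × 11% × 14% = 1.54%.
Total: 35% + 2.52% + 1.54% = 39.06%.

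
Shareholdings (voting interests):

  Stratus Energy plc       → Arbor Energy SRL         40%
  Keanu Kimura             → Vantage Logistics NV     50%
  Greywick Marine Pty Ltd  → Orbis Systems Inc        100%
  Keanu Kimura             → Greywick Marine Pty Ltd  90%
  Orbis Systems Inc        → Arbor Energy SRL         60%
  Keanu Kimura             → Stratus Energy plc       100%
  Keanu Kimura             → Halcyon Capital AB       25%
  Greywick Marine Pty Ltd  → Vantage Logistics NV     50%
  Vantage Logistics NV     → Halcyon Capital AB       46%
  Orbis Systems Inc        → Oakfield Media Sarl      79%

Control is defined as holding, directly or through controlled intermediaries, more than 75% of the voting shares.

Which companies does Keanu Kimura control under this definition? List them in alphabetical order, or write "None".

Keanu holds 90% of Greywick, so Keanu controls Greywick.
Greywick holds 100% of Orbis, so Keanu controls Orbis.
Keanu holds 100% of Stratus, so Keanu controls Stratus.
Keanu and Greywick together hold 50% + 50% = 100% of Vantage, so Keanu controls Vantage.
Orbis and Stratus together hold 60% + 40% = 100% of Arbor, so Keanu controls Arbor.
Orbis holds 79% of Oakfield, so Keanu controls Oakfield.
No other company's threshold is met.

Arbor Energy SRL, Greywick Marine Pty Ltd, Oakfield Media Sarl, Orbis Systems Inc, Stratus Energy plc, Vantage Logistics NV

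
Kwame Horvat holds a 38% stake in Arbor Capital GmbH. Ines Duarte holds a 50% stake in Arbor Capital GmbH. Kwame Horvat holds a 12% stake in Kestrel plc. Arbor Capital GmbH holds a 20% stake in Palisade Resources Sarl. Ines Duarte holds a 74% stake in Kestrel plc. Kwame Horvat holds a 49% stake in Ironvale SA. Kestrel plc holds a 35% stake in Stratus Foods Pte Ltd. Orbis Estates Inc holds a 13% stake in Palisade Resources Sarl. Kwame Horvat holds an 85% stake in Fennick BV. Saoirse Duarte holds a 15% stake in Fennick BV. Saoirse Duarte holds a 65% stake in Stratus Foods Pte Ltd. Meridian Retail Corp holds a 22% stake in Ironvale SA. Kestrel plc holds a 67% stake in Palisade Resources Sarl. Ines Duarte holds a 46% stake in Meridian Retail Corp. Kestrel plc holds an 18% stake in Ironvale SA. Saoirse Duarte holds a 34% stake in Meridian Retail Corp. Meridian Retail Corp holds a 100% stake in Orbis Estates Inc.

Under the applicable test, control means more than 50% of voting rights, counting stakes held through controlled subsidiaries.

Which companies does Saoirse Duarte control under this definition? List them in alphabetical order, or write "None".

Stratus Foods Pte Ltd

Saoirse holds 65% of Stratus, so Saoirse controls Stratus.
No other company's threshold is met.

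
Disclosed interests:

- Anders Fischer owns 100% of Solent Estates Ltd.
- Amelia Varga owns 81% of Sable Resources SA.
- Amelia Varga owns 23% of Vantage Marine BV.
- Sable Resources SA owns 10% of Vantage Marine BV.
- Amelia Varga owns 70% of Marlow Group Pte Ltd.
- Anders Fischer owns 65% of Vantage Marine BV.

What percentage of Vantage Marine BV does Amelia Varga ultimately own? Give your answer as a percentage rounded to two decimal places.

Amelia reaches Vantage along 2 paths.
Direct stake: 23% = 23%.
Via Sable: 81% × 10% = 8.1%.
Total: 23% + 8.1% = 31.1%.
Rounded: 31.10%.

31.10%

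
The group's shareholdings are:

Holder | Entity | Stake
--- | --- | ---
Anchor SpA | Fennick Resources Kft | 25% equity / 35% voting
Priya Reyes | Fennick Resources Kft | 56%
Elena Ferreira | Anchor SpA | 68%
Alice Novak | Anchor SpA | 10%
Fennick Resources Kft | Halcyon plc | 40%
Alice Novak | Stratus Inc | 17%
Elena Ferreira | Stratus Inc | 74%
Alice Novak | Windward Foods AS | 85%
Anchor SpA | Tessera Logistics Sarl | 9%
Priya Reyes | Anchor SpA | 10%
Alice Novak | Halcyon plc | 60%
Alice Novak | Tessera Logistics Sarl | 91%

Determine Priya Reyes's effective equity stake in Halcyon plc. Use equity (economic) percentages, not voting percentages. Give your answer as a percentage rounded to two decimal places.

Priya reaches Halcyon along 2 paths.
Via Fennick: 56% × 40% = 22.4%.
Via Anchor → Fennick: 10% × 25% × 40% = 1%.
Total: 22.4% + 1% = 23.4%.
Rounded: 23.40%.

23.40%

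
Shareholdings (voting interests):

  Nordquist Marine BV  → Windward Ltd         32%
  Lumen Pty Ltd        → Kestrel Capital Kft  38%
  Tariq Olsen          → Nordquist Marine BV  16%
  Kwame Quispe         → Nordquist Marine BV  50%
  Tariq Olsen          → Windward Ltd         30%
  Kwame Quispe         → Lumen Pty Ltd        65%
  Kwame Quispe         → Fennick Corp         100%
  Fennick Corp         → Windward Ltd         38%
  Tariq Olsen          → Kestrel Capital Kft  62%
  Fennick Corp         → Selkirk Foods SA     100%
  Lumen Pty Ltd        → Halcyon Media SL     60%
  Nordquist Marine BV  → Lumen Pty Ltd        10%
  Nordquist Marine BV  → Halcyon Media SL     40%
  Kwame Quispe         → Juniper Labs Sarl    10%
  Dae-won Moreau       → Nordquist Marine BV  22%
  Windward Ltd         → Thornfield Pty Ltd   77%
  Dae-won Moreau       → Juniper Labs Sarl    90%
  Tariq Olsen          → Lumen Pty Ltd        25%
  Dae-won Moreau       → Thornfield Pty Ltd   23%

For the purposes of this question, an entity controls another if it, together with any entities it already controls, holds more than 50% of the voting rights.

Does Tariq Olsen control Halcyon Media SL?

Tariq holds 62% of Kestrel, so Tariq controls Kestrel.
Neither Tariq nor any entity Tariq controls holds any voting interest in Halcyon.
So Tariq does not control Halcyon.

No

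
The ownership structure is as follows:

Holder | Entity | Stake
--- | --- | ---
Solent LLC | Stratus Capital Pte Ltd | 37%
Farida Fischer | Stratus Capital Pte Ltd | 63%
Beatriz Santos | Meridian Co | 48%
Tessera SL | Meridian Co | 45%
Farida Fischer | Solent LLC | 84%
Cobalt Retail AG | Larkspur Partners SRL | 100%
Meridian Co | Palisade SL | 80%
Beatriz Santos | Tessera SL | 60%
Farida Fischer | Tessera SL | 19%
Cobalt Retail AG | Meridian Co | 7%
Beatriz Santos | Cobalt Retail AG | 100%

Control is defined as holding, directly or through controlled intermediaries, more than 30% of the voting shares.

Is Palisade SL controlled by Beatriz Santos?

Beatriz holds 60% of Tessera, so Beatriz controls Tessera.
Beatriz holds 100% of Cobalt, so Beatriz controls Cobalt.
Tessera and Cobalt and Beatriz together hold 45% + 7% + 48% = 100% of Meridian, so Beatriz controls Meridian.
Meridian holds 80% of Palisade, so Beatriz controls Palisade.

Yes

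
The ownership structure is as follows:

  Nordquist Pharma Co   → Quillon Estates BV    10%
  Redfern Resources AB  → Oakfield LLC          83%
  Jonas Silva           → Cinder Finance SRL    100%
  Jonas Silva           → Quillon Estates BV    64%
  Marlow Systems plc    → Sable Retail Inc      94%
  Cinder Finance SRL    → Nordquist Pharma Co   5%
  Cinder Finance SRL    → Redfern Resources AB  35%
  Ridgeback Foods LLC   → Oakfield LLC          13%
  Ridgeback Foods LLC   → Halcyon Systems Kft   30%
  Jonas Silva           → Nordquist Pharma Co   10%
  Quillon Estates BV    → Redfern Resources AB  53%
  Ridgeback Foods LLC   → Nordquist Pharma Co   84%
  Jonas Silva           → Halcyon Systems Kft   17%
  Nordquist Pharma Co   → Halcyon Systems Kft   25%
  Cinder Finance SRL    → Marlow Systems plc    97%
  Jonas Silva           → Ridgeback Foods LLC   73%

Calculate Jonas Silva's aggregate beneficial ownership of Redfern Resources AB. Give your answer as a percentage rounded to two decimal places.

72.96%

Jonas reaches Redfern along 5 paths.
Via Cinder: 100% × 35% = 35%.
Via Ridgeback → Nordquist → Quillon: 73% × 84% × 10% × 53% = 3.24996%.
Via Cinder → Nordquist → Quillon: 100% × 5% × 10% × 53% = 0.265%.
Via Nordquist → Quillon: 10% × 10% × 53% = 0.53%.
Via Quillon: 64% × 53% = 33.92%.
Total: 35% + 3.24996% + 0.265% + 0.53% + 33.92% = 72.96496%.
Rounded: 72.96%.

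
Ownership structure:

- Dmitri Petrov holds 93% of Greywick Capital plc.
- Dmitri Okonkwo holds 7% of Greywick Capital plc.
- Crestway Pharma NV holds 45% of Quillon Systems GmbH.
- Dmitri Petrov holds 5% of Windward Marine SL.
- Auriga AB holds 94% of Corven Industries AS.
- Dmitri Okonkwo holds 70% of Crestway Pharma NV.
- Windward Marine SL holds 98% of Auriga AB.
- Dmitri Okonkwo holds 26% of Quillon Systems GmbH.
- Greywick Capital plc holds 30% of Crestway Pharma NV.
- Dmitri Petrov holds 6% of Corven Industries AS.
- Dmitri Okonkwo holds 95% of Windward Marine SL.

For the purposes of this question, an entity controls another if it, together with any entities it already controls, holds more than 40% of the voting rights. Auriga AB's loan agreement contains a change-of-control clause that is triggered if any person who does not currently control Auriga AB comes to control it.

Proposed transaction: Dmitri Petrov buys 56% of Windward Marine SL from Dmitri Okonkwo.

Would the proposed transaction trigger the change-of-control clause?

Yes

The purchase adds only to Dmitri Petrov's holdings (Dmitri Okonkwo's stake shrinks), so Dmitri Petrov is the only person who could newly come to control Auriga.
Dmitri Petrov holds 93% of Greywick, so Dmitri Petrov controls Greywick.
Neither Dmitri Petrov nor any entity Dmitri Petrov controls holds any voting interest in Auriga.
So before the transaction, Dmitri Petrov does not control Auriga.
After the purchase, Dmitri Petrov's direct stake in Windward rises to 5% + 56% = 61%, and Dmitri Okonkwo's stake falls to 39%.
Dmitri Petrov holds 61% of Windward, so Dmitri Petrov controls Windward.
Windward holds 98% of Auriga, so Dmitri Petrov controls Auriga.
Dmitri Petrov did not control Auriga before and does after, so the clause is triggered.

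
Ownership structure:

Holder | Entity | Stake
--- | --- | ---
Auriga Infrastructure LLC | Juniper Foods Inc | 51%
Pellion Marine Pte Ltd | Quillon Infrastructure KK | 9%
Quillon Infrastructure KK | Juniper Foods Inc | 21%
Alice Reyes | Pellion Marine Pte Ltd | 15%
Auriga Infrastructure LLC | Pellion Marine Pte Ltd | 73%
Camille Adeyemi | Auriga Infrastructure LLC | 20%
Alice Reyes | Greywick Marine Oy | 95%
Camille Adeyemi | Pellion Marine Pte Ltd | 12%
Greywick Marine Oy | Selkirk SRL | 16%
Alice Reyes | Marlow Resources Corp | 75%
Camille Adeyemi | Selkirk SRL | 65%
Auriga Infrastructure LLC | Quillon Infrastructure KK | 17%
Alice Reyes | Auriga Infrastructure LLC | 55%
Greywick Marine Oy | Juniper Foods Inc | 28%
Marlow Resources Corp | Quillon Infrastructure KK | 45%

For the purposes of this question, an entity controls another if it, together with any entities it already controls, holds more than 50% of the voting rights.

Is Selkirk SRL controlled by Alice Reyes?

Alice holds 55% of Auriga, so Alice controls Auriga.
Alice holds 75% of Marlow, so Alice controls Marlow.
Alice and Auriga together hold 15% + 73% = 88% of Pellion, so Alice controls Pellion.
Pellion and Auriga and Marlow together hold 9% + 17% + 45% = 71% of Quillon, so Alice controls Quillon.
Alice holds 95% of Greywick, so Alice controls Greywick.
Auriga and Quillon and Greywick together hold 51% + 21% + 28% = 100% of Juniper, so Alice controls Juniper.
In Selkirk, Alice's side holds only 16%, not > 50%.
So Alice does not control Selkirk.

No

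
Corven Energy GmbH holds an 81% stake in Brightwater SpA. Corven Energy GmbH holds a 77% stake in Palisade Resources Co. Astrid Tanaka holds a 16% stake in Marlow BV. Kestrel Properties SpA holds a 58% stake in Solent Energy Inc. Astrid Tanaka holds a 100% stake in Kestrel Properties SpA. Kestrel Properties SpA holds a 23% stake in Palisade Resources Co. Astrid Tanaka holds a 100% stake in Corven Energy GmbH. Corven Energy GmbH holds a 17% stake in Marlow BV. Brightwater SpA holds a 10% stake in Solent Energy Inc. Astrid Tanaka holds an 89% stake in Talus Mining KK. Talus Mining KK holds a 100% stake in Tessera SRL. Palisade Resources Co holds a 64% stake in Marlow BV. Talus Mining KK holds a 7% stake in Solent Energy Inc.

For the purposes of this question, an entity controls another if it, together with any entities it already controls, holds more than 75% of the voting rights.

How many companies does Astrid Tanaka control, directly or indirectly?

7

Astrid holds 100% of Corven, so Astrid controls Corven.
Astrid holds 100% of Kestrel, so Astrid controls Kestrel.
Astrid holds 89% of Talus, so Astrid controls Talus.
Kestrel and Corven together hold 23% + 77% = 100% of Palisade, so Astrid controls Palisade.
Corven holds 81% of Brightwater, so Astrid controls Brightwater.
Talus holds 100% of Tessera, so Astrid controls Tessera.
Palisade and Astrid and Corven together hold 64% + 16% + 17% = 97% of Marlow, so Astrid controls Marlow.
No other company's threshold is met.
Astrid controls 7 companies.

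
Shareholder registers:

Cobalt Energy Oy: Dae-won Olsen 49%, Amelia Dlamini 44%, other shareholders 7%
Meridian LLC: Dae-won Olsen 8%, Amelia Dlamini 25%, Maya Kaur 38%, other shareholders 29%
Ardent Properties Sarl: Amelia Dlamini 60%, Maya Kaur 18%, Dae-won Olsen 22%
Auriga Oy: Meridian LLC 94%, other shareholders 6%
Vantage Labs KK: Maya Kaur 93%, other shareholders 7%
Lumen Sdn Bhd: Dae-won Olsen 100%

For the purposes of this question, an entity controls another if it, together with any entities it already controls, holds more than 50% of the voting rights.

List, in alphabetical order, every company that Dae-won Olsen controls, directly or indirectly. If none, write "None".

Lumen Sdn Bhd

Dae-won holds 100% of Lumen, so Dae-won controls Lumen.
No other company's threshold is met.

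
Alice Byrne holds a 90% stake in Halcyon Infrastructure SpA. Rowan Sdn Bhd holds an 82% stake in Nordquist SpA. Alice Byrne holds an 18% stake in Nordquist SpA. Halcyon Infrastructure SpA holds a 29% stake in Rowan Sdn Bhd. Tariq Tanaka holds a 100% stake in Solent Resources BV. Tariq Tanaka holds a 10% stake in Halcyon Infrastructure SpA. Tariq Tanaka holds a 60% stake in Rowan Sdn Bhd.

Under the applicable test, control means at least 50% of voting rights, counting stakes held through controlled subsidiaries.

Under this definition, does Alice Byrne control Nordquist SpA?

Alice holds 90% of Halcyon, so Alice controls Halcyon.
In Nordquist, Alice's side holds only 18%, not ≥ 50%.
So Alice does not control Nordquist.

No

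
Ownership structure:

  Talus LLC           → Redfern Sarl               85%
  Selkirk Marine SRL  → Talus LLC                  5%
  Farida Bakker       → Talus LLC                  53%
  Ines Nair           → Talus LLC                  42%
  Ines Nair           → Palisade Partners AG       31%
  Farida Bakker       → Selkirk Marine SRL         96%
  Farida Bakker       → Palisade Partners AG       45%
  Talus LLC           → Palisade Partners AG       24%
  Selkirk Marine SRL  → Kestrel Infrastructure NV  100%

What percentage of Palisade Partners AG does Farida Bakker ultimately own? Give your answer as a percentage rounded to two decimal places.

Farida reaches Palisade along 3 paths.
Via Selkirk → Talus: 96% × 5% × 24% = 1.152%.
Via Talus: 53% × 24% = 12.72%.
Direct stake: 45% = 45%.
Total: 1.152% + 12.72% + 45% = 58.872%.
Rounded: 58.87%.

58.87%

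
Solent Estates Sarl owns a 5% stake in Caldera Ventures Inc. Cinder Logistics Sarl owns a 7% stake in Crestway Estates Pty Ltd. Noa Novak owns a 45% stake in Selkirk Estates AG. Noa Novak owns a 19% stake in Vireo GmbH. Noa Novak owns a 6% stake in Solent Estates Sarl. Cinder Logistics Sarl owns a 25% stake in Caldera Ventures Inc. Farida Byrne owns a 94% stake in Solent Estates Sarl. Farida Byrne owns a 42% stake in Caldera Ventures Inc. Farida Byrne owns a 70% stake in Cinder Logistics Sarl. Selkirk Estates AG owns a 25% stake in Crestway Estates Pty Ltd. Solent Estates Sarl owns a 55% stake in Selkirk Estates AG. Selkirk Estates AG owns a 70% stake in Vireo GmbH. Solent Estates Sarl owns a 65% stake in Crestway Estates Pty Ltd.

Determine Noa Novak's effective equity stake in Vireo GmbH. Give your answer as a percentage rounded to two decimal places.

Noa reaches Vireo along 3 paths.
Direct stake: 19% = 19%.
Via Selkirk: 45% × 70% = 31.5%.
Via Solent → Selkirk: 6% × 55% × 70% = 2.31%.
Total: 19% + 31.5% + 2.31% = 52.81%.

52.81%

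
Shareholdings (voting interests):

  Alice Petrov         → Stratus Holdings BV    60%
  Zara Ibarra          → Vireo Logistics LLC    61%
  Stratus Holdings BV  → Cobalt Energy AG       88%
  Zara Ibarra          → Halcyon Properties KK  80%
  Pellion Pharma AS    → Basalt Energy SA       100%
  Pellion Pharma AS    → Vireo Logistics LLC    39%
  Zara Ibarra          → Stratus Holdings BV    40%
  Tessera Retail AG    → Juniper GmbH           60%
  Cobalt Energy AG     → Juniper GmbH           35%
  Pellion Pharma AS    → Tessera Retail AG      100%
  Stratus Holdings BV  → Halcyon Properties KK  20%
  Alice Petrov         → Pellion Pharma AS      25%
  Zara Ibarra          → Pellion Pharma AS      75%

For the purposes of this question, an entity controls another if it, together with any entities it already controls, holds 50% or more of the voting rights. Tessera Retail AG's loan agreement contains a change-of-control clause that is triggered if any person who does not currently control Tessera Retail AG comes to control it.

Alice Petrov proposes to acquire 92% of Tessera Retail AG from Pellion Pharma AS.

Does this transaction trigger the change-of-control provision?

Yes

The purchase adds only to Alice's holdings (Pellion's stake shrinks), so Alice is the only person who could newly come to control Tessera.
Alice holds 60% of Stratus, so Alice controls Stratus.
Stratus holds 88% of Cobalt, so Alice controls Cobalt.
Neither Alice nor any entity Alice controls holds any voting interest in Tessera.
So before the transaction, Alice does not control Tessera.
After the purchase, Alice holds 92% of Tessera directly, and Pellion's stake falls to 8%.
Alice holds 92% of Tessera, so Alice controls Tessera.
Alice did not control Tessera before and does after, so the clause is triggered.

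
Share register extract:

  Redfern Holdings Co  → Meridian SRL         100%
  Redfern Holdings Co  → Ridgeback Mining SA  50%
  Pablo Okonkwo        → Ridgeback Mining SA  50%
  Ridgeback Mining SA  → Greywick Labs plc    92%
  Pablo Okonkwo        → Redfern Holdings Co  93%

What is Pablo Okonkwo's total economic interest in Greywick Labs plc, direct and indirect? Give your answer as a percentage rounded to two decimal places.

88.78%

Pablo reaches Greywick along 2 paths.
Via Redfern → Ridgeback: 93% × 50% × 92% = 42.78%.
Via Ridgeback: 50% × 92% = 46%.
Total: 42.78% + 46% = 88.78%.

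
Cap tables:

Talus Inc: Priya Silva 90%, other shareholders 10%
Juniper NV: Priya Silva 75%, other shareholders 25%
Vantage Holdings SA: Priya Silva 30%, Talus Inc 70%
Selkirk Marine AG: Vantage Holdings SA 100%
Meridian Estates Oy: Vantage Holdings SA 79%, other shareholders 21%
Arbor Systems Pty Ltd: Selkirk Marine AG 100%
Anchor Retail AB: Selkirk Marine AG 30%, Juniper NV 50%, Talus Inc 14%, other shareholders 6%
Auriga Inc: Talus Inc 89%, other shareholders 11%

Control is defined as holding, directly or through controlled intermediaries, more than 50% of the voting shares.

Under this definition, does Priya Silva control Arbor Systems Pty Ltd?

Yes

Priya holds 90% of Talus, so Priya controls Talus.
Priya and Talus together hold 30% + 70% = 100% of Vantage, so Priya controls Vantage.
Vantage holds 100% of Selkirk, so Priya controls Selkirk.
Selkirk holds 100% of Arbor, so Priya controls Arbor.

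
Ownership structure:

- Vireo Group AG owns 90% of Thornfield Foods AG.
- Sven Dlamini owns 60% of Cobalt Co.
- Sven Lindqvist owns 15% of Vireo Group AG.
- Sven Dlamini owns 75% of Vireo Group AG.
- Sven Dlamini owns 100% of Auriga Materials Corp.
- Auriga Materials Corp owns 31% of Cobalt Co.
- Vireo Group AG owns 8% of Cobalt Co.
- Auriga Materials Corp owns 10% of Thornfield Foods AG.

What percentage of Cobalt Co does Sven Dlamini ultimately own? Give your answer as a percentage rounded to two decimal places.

Sven Dlamini reaches Cobalt along 3 paths.
Via Vireo: 75% × 8% = 6%.
Direct stake: 60% = 60%.
Via Auriga: 100% × 31% = 31%.
Total: 6% + 60% + 31% = 97%.
Rounded: 97.00%.

97.00%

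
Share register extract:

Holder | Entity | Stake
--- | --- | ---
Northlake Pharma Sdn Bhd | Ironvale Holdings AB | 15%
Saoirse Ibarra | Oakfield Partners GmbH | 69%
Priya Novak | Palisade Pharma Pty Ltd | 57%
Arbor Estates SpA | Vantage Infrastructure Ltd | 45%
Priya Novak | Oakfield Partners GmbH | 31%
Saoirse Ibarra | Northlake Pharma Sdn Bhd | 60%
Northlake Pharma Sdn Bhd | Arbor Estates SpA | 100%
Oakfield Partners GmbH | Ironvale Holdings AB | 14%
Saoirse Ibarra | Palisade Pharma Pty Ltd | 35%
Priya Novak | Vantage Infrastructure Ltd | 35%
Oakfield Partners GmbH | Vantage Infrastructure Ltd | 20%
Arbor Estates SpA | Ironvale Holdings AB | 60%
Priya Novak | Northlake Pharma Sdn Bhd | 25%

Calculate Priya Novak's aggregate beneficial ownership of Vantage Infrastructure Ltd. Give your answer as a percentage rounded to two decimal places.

Priya reaches Vantage along 3 paths.
Via Northlake → Arbor: 25% × 100% × 45% = 11.25%.
Direct stake: 35% = 35%.
Via Oakfield: 31% × 20% = 6.2%.
Total: 11.25% + 35% + 6.2% = 52.45%.

52.45%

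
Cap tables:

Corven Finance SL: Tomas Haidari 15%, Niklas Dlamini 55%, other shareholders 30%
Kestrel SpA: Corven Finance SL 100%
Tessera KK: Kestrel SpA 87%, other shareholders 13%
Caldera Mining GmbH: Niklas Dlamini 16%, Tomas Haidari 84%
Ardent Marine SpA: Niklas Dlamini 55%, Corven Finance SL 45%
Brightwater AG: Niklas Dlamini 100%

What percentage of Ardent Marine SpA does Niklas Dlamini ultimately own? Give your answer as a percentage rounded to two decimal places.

79.75%

Niklas reaches Ardent along 2 paths.
Direct stake: 55% = 55%.
Via Corven: 55% × 45% = 24.75%.
Total: 55% + 24.75% = 79.75%.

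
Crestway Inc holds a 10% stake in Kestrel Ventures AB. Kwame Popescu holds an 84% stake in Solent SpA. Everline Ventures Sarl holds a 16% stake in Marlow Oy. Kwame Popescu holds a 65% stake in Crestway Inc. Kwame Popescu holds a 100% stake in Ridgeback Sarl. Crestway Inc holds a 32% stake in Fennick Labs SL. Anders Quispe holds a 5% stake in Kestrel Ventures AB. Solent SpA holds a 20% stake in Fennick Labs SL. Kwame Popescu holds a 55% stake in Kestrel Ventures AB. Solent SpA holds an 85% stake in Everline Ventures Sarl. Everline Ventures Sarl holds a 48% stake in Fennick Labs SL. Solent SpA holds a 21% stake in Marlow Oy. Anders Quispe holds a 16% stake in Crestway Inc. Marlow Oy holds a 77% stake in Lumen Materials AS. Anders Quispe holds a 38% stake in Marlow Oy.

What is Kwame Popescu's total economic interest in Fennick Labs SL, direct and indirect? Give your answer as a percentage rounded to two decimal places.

Kwame reaches Fennick along 3 paths.
Via Solent → Everline: 84% × 85% × 48% = 34.272%.
Via Crestway: 65% × 32% = 20.8%.
Via Solent: 84% × 20% = 16.8%.
Total: 34.272% + 20.8% + 16.8% = 71.872%.
Rounded: 71.87%.

71.87%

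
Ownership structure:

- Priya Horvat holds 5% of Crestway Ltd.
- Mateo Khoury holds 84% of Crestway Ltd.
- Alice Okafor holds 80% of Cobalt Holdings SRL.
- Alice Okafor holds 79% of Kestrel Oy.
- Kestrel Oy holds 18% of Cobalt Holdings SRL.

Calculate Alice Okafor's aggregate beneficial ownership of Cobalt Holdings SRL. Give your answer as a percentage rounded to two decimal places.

94.22%

Alice reaches Cobalt along 2 paths.
Direct stake: 80% = 80%.
Via Kestrel: 79% × 18% = 14.22%.
Total: 80% + 14.22% = 94.22%.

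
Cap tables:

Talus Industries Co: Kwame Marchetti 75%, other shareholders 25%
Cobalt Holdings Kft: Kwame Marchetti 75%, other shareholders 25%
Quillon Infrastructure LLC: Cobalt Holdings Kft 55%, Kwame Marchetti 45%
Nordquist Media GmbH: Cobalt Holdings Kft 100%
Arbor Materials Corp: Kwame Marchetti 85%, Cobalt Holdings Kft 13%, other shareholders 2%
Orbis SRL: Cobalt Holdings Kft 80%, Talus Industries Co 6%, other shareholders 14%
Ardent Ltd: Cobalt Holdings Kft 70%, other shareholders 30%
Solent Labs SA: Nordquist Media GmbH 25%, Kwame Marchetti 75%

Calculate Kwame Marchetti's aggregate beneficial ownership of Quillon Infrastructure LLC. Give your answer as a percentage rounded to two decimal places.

86.25%

Kwame reaches Quillon along 2 paths.
Via Cobalt: 75% × 55% = 41.25%.
Direct stake: 45% = 45%.
Total: 41.25% + 45% = 86.25%.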